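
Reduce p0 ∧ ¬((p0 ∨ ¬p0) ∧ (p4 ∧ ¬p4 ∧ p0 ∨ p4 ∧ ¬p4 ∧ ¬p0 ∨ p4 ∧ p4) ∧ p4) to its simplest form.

p0 ∧ ¬p4

p0 ∧ ¬((p0 ∨ ¬p0) ∧ (p4 ∧ ¬p4 ∧ p0 ∨ p4 ∧ ¬p4 ∧ ¬p0 ∨ p4 ∧ p4) ∧ p4)
= p0 ∧ ¬((p0 ∨ ¬p0) ∧ (p4 ∧ ¬p4 ∨ p4 ∧ p4) ∧ p4)   [distribution]
= p0 ∧ ¬((p0 ∨ ¬p0) ∧ p4 ∧ p4)   [distribution]
= p0 ∧ ¬(p4 ∧ p4)   [complement / identity]
= p0 ∧ ¬p4   [idempotence]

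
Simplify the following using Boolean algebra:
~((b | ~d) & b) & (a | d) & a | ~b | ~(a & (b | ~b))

~b | ~a

~((b | ~d) & b) & (a | d) & a | ~b | ~(a & (b | ~b))
= ~((b | ~d) & b) & a | ~b | ~(a & (b | ~b))
= ~b & a | ~b | ~(a & (b | ~b))
= ~b & a | ~b | ~a
= ~b | ~a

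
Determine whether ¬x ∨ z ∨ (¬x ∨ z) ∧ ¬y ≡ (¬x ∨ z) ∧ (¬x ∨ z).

E1: ¬x ∨ z ∨ (¬x ∨ z) ∧ ¬y
    = ¬x ∨ z   (absorption)
E2: (¬x ∨ z) ∧ (¬x ∨ z)
    = ¬x ∨ z   (idempotence)
Both reduce to ¬x ∨ z, so they are equivalent.

Yes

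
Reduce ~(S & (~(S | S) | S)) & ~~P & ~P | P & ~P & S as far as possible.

~(S & (~(S | S) | S)) & ~~P & ~P | P & ~P & S
= ~(S & (~S | S)) & ~~P & ~P | P & ~P & S   — idempotence
= ~(S & (~S | S)) & P & ~P | P & ~P & S   — double negation
= ~S & P & ~P | P & ~P & S   — complement / identity
= P & ~P   — distribution
= 0   — complement

0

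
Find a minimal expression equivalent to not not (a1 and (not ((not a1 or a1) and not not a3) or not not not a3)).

not not (a1 and (not ((not a1 or a1) and not not a3) or not not not a3))
= not not (a1 and (not not not a3 or not not not a3))
= not not (a1 and not not not a3)
= not not (a1 and not a3)
= a1 and not a3

a1 and not a3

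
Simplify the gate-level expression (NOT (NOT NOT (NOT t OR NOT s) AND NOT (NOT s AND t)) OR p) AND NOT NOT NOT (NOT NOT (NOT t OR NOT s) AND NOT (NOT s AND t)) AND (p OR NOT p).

t

(NOT (NOT NOT (NOT t OR NOT s) AND NOT (NOT s AND t)) OR p) AND NOT NOT NOT (NOT NOT (NOT t OR NOT s) AND NOT (NOT s AND t)) AND (p OR NOT p)
= (NOT (NOT NOT (NOT t OR NOT s) AND NOT (NOT s AND t)) OR p) AND NOT (NOT NOT (NOT t OR NOT s) AND NOT (NOT s AND t)) AND (p OR NOT p)   (double negation)
= (NOT (NOT NOT (NOT t OR NOT s) AND NOT (NOT s AND t)) OR p) AND NOT (NOT NOT (NOT t OR NOT s) AND NOT (NOT s AND t))   (complement / identity)
= NOT (NOT NOT (NOT t OR NOT s) AND NOT (NOT s AND t))   (absorption)
= NOT (NOT (t AND s) AND NOT (NOT s AND t))   (De Morgan)
= t AND s OR NOT s AND t   (De Morgan)
= t   (distribution)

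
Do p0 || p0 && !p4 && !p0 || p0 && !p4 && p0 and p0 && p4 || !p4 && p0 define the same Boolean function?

Yes

E1: p0 || p0 && !p4 && !p0 || p0 && !p4 && p0
    = p0 || p0 && !p4
    = p0
E2: p0 && p4 || !p4 && p0
    = p0
Both reduce to p0, so they are equivalent.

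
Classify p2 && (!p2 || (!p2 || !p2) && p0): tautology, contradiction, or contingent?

p2 && (!p2 || (!p2 || !p2) && p0)
= p2 && (!p2 || !p2 && p0)   (idempotence)
= p2 && !p2   (absorption)
= false   (complement)

contradiction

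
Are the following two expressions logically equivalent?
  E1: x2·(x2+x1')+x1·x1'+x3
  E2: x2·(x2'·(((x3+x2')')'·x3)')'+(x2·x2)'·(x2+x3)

E1: x2·(x2+x1')+x1·x1'+x3
    = x2+x1·x1'+x3
    = x2+x3
E2: x2·(x2'·(((x3+x2')')'·x3)')'+(x2·x2)'·(x2+x3)
    = x2·(x2'·((x3+x2')·x3)')'+(x2·x2)'·(x2+x3)
    = x2·(x2'·x3')'+(x2·x2)'·(x2+x3)
    = x2·(x2+x3)+(x2·x2)'·(x2+x3)
    = x2·(x2+x3)+x2'·(x2+x3)
    = x2+x3
Both reduce to x2+x3, so they are equivalent.

Yes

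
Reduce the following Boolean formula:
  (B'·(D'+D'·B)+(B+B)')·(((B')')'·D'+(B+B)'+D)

B'

(B'·(D'+D'·B)+(B+B)')·(((B')')'·D'+(B+B)'+D)
= (B'·D'+(B+B)')·(((B')')'·D'+(B+B)'+D)   [absorption]
= (B'·D'+(B+B)')·(B'·D'+(B+B)'+D)   [double negation]
= B'·D'+(B+B)'   [absorption]
= B'·D'+B'   [idempotence]
= B'   [absorption]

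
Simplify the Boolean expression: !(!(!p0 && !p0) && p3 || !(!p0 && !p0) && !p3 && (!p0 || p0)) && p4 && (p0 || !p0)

!p0 && p4

!(!(!p0 && !p0) && p3 || !(!p0 && !p0) && !p3 && (!p0 || p0)) && p4 && (p0 || !p0)
= !(!(!p0 && !p0) && p3 || !(!p0 && !p0) && !p3) && p4 && (p0 || !p0)
= !!(!p0 && !p0) && p4 && (p0 || !p0)
= !!(!p0 && !p0) && p4
= !(p0 || p0) && p4
= !p0 && p4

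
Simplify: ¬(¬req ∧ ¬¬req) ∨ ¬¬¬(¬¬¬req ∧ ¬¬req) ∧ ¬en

¬(¬req ∧ ¬¬req) ∨ ¬¬¬(¬¬¬req ∧ ¬¬req) ∧ ¬en
= ¬(¬req ∧ ¬¬req) ∨ ¬¬¬(¬req ∧ ¬¬req) ∧ ¬en   — double negation
= ¬(¬req ∧ ¬¬req) ∨ ¬(¬req ∧ ¬¬req) ∧ ¬en   — double negation
= ¬(¬req ∧ ¬¬req)   — absorption
= req ∨ ¬req   — De Morgan
= True   — complement

True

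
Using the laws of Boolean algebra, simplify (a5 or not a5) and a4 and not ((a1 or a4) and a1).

a4 and not a1

(a5 or not a5) and a4 and not ((a1 or a4) and a1)
= (a5 or not a5) and a4 and not a1   [absorption]
= a4 and not a1   [complement / identity]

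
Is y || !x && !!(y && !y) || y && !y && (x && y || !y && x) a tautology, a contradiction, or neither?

y || !x && !!(y && !y) || y && !y && (x && y || !y && x)
= y || !x && !!(y && !y) || y && !y && x   [distribution]
= y || !x && y && !y || y && !y && x   [double negation]
= y || y && !y   [distribution]
= y   [complement / identity]
This depends on y, so it is not a constant.

neither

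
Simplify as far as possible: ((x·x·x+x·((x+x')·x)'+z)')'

x+z

((x·x·x+x·((x+x')·x)'+z)')'
= ((x·x·x+x·x'+z)')'
= x·x·x+x·x'+z
= x·x+x·x'+z
= x+z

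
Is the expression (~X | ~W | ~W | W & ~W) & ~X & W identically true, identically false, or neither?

(~X | ~W | ~W | W & ~W) & ~X & W
= (~X | ~W | ~W) & ~X & W   [complement / identity]
= (~X | ~W) & ~X & W   [idempotence]
= ~X & W   [absorption]
This depends on W, X, so it is not a constant.

neither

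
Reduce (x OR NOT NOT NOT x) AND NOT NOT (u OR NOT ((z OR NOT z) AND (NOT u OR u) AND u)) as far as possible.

(x OR NOT NOT NOT x) AND NOT NOT (u OR NOT ((z OR NOT z) AND (NOT u OR u) AND u))
= (x OR NOT NOT NOT x) AND NOT NOT (u OR NOT ((NOT u OR u) AND u))   [complement / identity]
= (x OR NOT NOT NOT x) AND (u OR NOT ((NOT u OR u) AND u))   [double negation]
= (x OR NOT x) AND (u OR NOT ((NOT u OR u) AND u))   [double negation]
= u OR NOT ((NOT u OR u) AND u)   [complement / identity]
= u OR NOT u   [complement / identity]
= TRUE   [complement]

TRUE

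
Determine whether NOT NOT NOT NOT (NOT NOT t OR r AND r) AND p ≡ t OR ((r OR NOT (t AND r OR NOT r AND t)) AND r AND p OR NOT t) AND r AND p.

E1: NOT NOT NOT NOT (NOT NOT t OR r AND r) AND p
    = NOT NOT NOT NOT (NOT NOT t OR r) AND p   (idempotence)
    = NOT NOT (NOT NOT t OR r) AND p   (double negation)
    = (NOT NOT t OR r) AND p   (double negation)
    = (t OR r) AND p   (double negation)
E2: t OR ((r OR NOT (t AND r OR NOT r AND t)) AND r AND p OR NOT t) AND r AND p
    = t OR ((r OR NOT t) AND r AND p OR NOT t) AND r AND p   (distribution)
    = t OR (r AND p OR NOT t) AND r AND p   (absorption)
    = t OR r AND p   (absorption)
These differ: at p=0, r=0, t=1, E1 = 0 but E2 = 1.

No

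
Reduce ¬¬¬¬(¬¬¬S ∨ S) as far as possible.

¬¬¬¬(¬¬¬S ∨ S)
= ¬¬(¬¬¬S ∨ S)   (double negation)
= ¬¬(¬S ∨ S)   (double negation)
= ¬S ∨ S   (double negation)
= True   (complement)

True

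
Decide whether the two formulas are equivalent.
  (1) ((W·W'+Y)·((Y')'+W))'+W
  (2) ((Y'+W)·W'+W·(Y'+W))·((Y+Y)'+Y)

E1: ((W·W'+Y)·((Y')'+W))'+W
    = ((W·W'+Y)·(Y+W))'+W   [double negation]
    = (Y·(Y+W))'+W   [complement / identity]
    = Y'+W   [absorption]
E2: ((Y'+W)·W'+W·(Y'+W))·((Y+Y)'+Y)
    = (Y'+W)·((Y+Y)'+Y)   [distribution]
    = (Y'+W)·(Y'+Y)   [idempotence]
    = Y'+W   [complement / identity]
Both reduce to Y'+W, so they are equivalent.

Yes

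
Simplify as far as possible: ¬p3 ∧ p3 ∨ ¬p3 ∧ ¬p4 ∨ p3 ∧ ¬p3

¬p3 ∧ p3 ∨ ¬p3 ∧ ¬p4 ∨ p3 ∧ ¬p3
= ¬p3 ∧ ¬p4 ∨ p3 ∧ ¬p3   — complement / identity
= ¬p3 ∧ ¬p4   — complement / identity

¬p3 ∧ ¬p4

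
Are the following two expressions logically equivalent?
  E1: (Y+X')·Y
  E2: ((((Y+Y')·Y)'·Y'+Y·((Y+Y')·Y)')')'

E1: (Y+X')·Y
    = Y   [absorption]
E2: ((((Y+Y')·Y)'·Y'+Y·((Y+Y')·Y)')')'
    = ((((Y+Y')·Y)')')'   [distribution]
    = ((Y')')'   [complement / identity]
    = Y'   [double negation]
These differ: at X=0, Y=0, E1 = 0 but E2 = 1.

No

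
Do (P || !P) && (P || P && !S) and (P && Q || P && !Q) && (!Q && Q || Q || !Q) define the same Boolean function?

Yes

E1: (P || !P) && (P || P && !S)
    = P || P && !S   — complement / identity
    = P   — absorption
E2: (P && Q || P && !Q) && (!Q && Q || Q || !Q)
    = (P && Q || P && !Q) && (Q || !Q)   — complement / identity
    = P && (Q || !Q)   — distribution
    = P   — complement / identity
Both reduce to P, so they are equivalent.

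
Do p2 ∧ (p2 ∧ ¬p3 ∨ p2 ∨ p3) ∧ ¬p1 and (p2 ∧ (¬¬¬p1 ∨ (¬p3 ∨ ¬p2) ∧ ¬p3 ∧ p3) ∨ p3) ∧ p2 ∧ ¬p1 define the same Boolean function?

Yes

E1: p2 ∧ (p2 ∧ ¬p3 ∨ p2 ∨ p3) ∧ ¬p1
    = p2 ∧ (p2 ∨ p3) ∧ ¬p1   [absorption]
    = p2 ∧ ¬p1   [absorption]
E2: (p2 ∧ (¬¬¬p1 ∨ (¬p3 ∨ ¬p2) ∧ ¬p3 ∧ p3) ∨ p3) ∧ p2 ∧ ¬p1
    = (p2 ∧ (¬¬¬p1 ∨ ¬p3 ∧ p3) ∨ p3) ∧ p2 ∧ ¬p1   [absorption]
    = (p2 ∧ (¬p1 ∨ ¬p3 ∧ p3) ∨ p3) ∧ p2 ∧ ¬p1   [double negation]
    = (p2 ∧ ¬p1 ∨ p3) ∧ p2 ∧ ¬p1   [complement / identity]
    = p2 ∧ ¬p1   [absorption]
Both reduce to p2 ∧ ¬p1, so they are equivalent.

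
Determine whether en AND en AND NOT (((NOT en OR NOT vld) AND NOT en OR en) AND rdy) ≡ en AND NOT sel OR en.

E1: en AND en AND NOT (((NOT en OR NOT vld) AND NOT en OR en) AND rdy)
    = en AND en AND NOT ((NOT en OR en) AND rdy)
    = en AND NOT ((NOT en OR en) AND rdy)
    = en AND NOT rdy
E2: en AND NOT sel OR en
    = en
These differ: at en=1, rdy=1, sel=0, vld=0, E1 = 0 but E2 = 1.

No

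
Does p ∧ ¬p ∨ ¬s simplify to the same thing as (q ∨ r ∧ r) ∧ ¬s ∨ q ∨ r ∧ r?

No

E1: p ∧ ¬p ∨ ¬s
    = ¬s   — complement / identity
E2: (q ∨ r ∧ r) ∧ ¬s ∨ q ∨ r ∧ r
    = q ∨ r ∧ r   — absorption
    = q ∨ r   — idempotence
These differ: at p=0, q=0, r=1, s=1, E1 = 0 but E2 = 1.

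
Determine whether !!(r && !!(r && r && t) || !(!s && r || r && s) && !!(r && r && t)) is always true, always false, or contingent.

!!(r && !!(r && r && t) || !(!s && r || r && s) && !!(r && r && t))
= !!(r && !!(r && r && t) || !r && !!(r && r && t))   [distribution]
= !!!!(r && r && t)   [distribution]
= !!(r && r && t)   [double negation]
= r && r && t   [double negation]
= r && t   [idempotence]
This depends on r, t, so it is not a constant.

contingent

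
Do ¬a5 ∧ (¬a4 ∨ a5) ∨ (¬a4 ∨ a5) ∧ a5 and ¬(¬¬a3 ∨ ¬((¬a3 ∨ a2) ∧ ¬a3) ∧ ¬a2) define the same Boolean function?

E1: ¬a5 ∧ (¬a4 ∨ a5) ∨ (¬a4 ∨ a5) ∧ a5
    = ¬a4 ∨ a5   — distribution
E2: ¬(¬¬a3 ∨ ¬((¬a3 ∨ a2) ∧ ¬a3) ∧ ¬a2)
    = ¬(¬¬a3 ∨ ¬¬a3 ∧ ¬a2)   — absorption
    = ¬¬¬a3   — absorption
    = ¬a3   — double negation
These differ: at a2=0, a3=1, a4=0, a5=0, E1 = 1 but E2 = 0.

No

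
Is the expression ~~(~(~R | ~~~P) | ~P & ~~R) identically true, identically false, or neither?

neither

~~(~(~R | ~~~P) | ~P & ~~R)
= ~~(R & ~~P | ~P & ~~R)   [De Morgan]
= ~~(R & ~~P | ~P & R)   [double negation]
= ~~(R & P | ~P & R)   [double negation]
= ~~R   [distribution]
= R   [double negation]
This depends on R, so it is not a constant.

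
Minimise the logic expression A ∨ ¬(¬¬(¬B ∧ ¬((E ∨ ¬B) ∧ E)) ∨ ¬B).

A ∨ ¬(¬¬(¬B ∧ ¬((E ∨ ¬B) ∧ E)) ∨ ¬B)
= A ∨ ¬(¬B ∧ ¬((E ∨ ¬B) ∧ E) ∨ ¬B)   [double negation]
= A ∨ ¬(¬B ∧ ¬E ∨ ¬B)   [absorption]
= A ∨ ¬¬B   [absorption]
= A ∨ B   [double negation]

A ∨ B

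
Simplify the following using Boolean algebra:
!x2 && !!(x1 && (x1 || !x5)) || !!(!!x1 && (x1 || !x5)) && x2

!x2 && !!(x1 && (x1 || !x5)) || !!(!!x1 && (x1 || !x5)) && x2
= !x2 && !!(x1 && (x1 || !x5)) || !!(x1 && (x1 || !x5)) && x2   (double negation)
= !!(x1 && (x1 || !x5))   (distribution)
= x1 && (x1 || !x5)   (double negation)
= x1   (absorption)

x1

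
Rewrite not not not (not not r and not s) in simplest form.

not not not (not not r and not s)
= not (not not r and not s)
= not r or s

not r or s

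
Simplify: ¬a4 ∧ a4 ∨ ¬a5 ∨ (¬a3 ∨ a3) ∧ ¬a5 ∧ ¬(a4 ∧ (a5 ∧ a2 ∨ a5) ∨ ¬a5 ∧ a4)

¬a4 ∧ a4 ∨ ¬a5 ∨ (¬a3 ∨ a3) ∧ ¬a5 ∧ ¬(a4 ∧ (a5 ∧ a2 ∨ a5) ∨ ¬a5 ∧ a4)
= ¬a4 ∧ a4 ∨ ¬a5 ∨ (¬a3 ∨ a3) ∧ ¬a5 ∧ ¬(a4 ∧ a5 ∨ ¬a5 ∧ a4)   [absorption]
= ¬a5 ∨ (¬a3 ∨ a3) ∧ ¬a5 ∧ ¬(a4 ∧ a5 ∨ ¬a5 ∧ a4)   [complement / identity]
= ¬a5 ∨ (¬a3 ∨ a3) ∧ ¬a5 ∧ ¬a4   [distribution]
= ¬a5 ∨ ¬a5 ∧ ¬a4   [complement / identity]
= ¬a5   [absorption]

¬a5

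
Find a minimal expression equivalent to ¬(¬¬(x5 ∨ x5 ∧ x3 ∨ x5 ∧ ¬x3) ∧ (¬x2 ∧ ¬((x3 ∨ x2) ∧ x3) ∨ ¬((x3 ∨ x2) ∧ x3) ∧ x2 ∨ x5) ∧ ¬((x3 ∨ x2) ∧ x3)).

¬x5 ∨ x3

¬(¬¬(x5 ∨ x5 ∧ x3 ∨ x5 ∧ ¬x3) ∧ (¬x2 ∧ ¬((x3 ∨ x2) ∧ x3) ∨ ¬((x3 ∨ x2) ∧ x3) ∧ x2 ∨ x5) ∧ ¬((x3 ∨ x2) ∧ x3))
= ¬(¬¬(x5 ∨ x5 ∧ x3 ∨ x5 ∧ ¬x3) ∧ (¬((x3 ∨ x2) ∧ x3) ∨ x5) ∧ ¬((x3 ∨ x2) ∧ x3))
= ¬(¬¬(x5 ∨ x5 ∧ x3 ∨ x5 ∧ ¬x3) ∧ ¬((x3 ∨ x2) ∧ x3))
= ¬(x5 ∨ x5 ∧ x3 ∨ x5 ∧ ¬x3) ∨ (x3 ∨ x2) ∧ x3
= ¬(x5 ∨ x5) ∨ (x3 ∨ x2) ∧ x3
= ¬(x5 ∨ x5) ∨ x3
= ¬x5 ∨ x3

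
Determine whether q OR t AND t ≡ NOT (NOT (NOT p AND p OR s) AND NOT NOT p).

E1: q OR t AND t
    = q OR t
E2: NOT (NOT (NOT p AND p OR s) AND NOT NOT p)
    = NOT p AND p OR s OR NOT p
    = s OR NOT p
These differ: at p=1, q=0, s=1, t=0, E1 = 0 but E2 = 1.

No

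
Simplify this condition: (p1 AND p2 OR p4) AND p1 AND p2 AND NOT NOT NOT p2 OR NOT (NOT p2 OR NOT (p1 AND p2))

(p1 AND p2 OR p4) AND p1 AND p2 AND NOT NOT NOT p2 OR NOT (NOT p2 OR NOT (p1 AND p2))
= (p1 AND p2 OR p4) AND p1 AND p2 AND NOT NOT NOT p2 OR p2 AND p1 AND p2   (De Morgan)
= (p1 AND p2 OR p4) AND p1 AND p2 AND NOT p2 OR p2 AND p1 AND p2   (double negation)
= p1 AND p2 AND NOT p2 OR p2 AND p1 AND p2   (absorption)
= p1 AND p2   (distribution)

p1 AND p2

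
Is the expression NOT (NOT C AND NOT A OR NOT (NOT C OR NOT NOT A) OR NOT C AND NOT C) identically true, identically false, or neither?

neither

NOT (NOT C AND NOT A OR NOT (NOT C OR NOT NOT A) OR NOT C AND NOT C)
= NOT (NOT C AND NOT A OR NOT (NOT C OR NOT NOT A) OR NOT C)   — idempotence
= NOT (NOT C AND NOT A OR C AND NOT A OR NOT C)   — De Morgan
= NOT (NOT A OR NOT C)   — distribution
= A AND C   — De Morgan
This depends on A, C, so it is not a constant.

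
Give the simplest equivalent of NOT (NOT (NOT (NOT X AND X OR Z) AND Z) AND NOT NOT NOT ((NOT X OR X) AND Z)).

Z

NOT (NOT (NOT (NOT X AND X OR Z) AND Z) AND NOT NOT NOT ((NOT X OR X) AND Z))
= NOT (NOT X AND X OR Z) AND Z OR NOT NOT ((NOT X OR X) AND Z)   — De Morgan
= NOT (NOT X AND X OR Z) AND Z OR NOT NOT Z   — complement / identity
= NOT Z AND Z OR NOT NOT Z   — complement / identity
= NOT NOT Z   — complement / identity
= Z   — double negation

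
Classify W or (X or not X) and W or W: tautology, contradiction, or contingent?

contingent

W or (X or not X) and W or W
= W or W or W
= W or W
= W
This depends on W, so it is not a constant.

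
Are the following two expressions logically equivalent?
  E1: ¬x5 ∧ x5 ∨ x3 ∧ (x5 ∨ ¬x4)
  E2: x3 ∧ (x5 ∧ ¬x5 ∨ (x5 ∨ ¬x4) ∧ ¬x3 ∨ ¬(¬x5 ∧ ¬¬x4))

Yes

E1: ¬x5 ∧ x5 ∨ x3 ∧ (x5 ∨ ¬x4)
    = x3 ∧ (x5 ∨ ¬x4)   (complement / identity)
E2: x3 ∧ (x5 ∧ ¬x5 ∨ (x5 ∨ ¬x4) ∧ ¬x3 ∨ ¬(¬x5 ∧ ¬¬x4))
    = x3 ∧ ((x5 ∨ ¬x4) ∧ ¬x3 ∨ ¬(¬x5 ∧ ¬¬x4))   (complement / identity)
    = x3 ∧ ((x5 ∨ ¬x4) ∧ ¬x3 ∨ x5 ∨ ¬x4)   (De Morgan)
    = x3 ∧ (x5 ∨ ¬x4)   (absorption)
Both reduce to x3 ∧ (x5 ∨ ¬x4), so they are equivalent.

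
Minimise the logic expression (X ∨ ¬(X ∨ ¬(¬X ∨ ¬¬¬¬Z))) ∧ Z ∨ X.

Z ∨ X

(X ∨ ¬(X ∨ ¬(¬X ∨ ¬¬¬¬Z))) ∧ Z ∨ X
= (X ∨ ¬(X ∨ X ∧ ¬¬¬Z)) ∧ Z ∨ X   (De Morgan)
= (X ∨ ¬(X ∨ X ∧ ¬Z)) ∧ Z ∨ X   (double negation)
= (X ∨ ¬X) ∧ Z ∨ X   (absorption)
= Z ∨ X   (complement / identity)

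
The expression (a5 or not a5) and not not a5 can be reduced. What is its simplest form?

(a5 or not a5) and not not a5
= (a5 or not a5) and a5   — double negation
= a5   — complement / identity

a5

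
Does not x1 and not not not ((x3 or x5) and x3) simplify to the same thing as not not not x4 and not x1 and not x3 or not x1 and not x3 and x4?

Yes

E1: not x1 and not not not ((x3 or x5) and x3)
    = not x1 and not ((x3 or x5) and x3)
    = not x1 and not x3
E2: not not not x4 and not x1 and not x3 or not x1 and not x3 and x4
    = not x4 and not x1 and not x3 or not x1 and not x3 and x4
    = not x1 and not x3
Both reduce to not x1 and not x3, so they are equivalent.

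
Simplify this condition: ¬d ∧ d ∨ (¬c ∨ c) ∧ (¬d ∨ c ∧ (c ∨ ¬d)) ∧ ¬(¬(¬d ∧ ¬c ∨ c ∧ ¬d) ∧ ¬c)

¬d ∨ c

¬d ∧ d ∨ (¬c ∨ c) ∧ (¬d ∨ c ∧ (c ∨ ¬d)) ∧ ¬(¬(¬d ∧ ¬c ∨ c ∧ ¬d) ∧ ¬c)
= ¬d ∧ d ∨ (¬c ∨ c) ∧ (¬d ∨ c ∧ (c ∨ ¬d)) ∧ (¬d ∧ ¬c ∨ c ∧ ¬d ∨ c)   (De Morgan)
= ¬d ∧ d ∨ (¬c ∨ c) ∧ (¬d ∨ c) ∧ (¬d ∧ ¬c ∨ c ∧ ¬d ∨ c)   (absorption)
= ¬d ∧ d ∨ (¬c ∨ c) ∧ (¬d ∨ c) ∧ (¬d ∨ c)   (distribution)
= ¬d ∧ d ∨ (¬c ∨ c) ∧ (¬d ∨ c)   (idempotence)
= (¬c ∨ c) ∧ (¬d ∨ c)   (complement / identity)
= ¬d ∨ c   (complement / identity)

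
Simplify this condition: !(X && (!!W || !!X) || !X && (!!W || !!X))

!W && !X

!(X && (!!W || !!X) || !X && (!!W || !!X))
= !(!!W || !!X)   (distribution)
= !W && !X   (De Morgan)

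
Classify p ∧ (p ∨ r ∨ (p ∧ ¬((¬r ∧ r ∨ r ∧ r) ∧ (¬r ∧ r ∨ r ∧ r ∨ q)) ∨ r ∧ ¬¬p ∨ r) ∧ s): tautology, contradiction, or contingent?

contingent

p ∧ (p ∨ r ∨ (p ∧ ¬((¬r ∧ r ∨ r ∧ r) ∧ (¬r ∧ r ∨ r ∧ r ∨ q)) ∨ r ∧ ¬¬p ∨ r) ∧ s)
= p ∧ (p ∨ r ∨ (p ∧ ¬(¬r ∧ r ∨ r ∧ r) ∨ r ∧ ¬¬p ∨ r) ∧ s)   (absorption)
= p ∧ (p ∨ r ∨ (p ∧ ¬(¬r ∧ r ∨ r ∧ r) ∨ r ∧ p ∨ r) ∧ s)   (double negation)
= p ∧ (p ∨ r ∨ (p ∧ ¬r ∨ r ∧ p ∨ r) ∧ s)   (distribution)
= p ∧ (p ∨ r ∨ (p ∨ r) ∧ s)   (distribution)
= p ∧ (p ∨ r)   (absorption)
= p   (absorption)
This depends on p, so it is not a constant.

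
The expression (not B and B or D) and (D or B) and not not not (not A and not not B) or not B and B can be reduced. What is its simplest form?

D and (A or not B)

(not B and B or D) and (D or B) and not not not (not A and not not B) or not B and B
= (not B and B or D) and (D or B) and not not not (not A and not not B)   (complement / identity)
= (not B and B or D) and (D or B) and not (not A and not not B)   (double negation)
= (not B and B or D) and (D or B) and (A or not B)   (De Morgan)
= D and (D or B) and (A or not B)   (complement / identity)
= D and (A or not B)   (absorption)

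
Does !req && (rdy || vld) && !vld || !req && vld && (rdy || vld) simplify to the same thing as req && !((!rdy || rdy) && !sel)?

E1: !req && (rdy || vld) && !vld || !req && vld && (rdy || vld)
    = !req && ((rdy || vld) && !vld || vld && (rdy || vld))   — distribution
    = !req && (rdy || vld)   — distribution
E2: req && !((!rdy || rdy) && !sel)
    = req && !!sel   — complement / identity
    = req && sel   — double negation
These differ: at rdy=1, req=0, sel=1, vld=1, E1 = 1 but E2 = 0.

No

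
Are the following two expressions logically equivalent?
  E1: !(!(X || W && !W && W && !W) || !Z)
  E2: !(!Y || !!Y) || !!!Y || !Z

No

E1: !(!(X || W && !W && W && !W) || !Z)
    = !(!(X || W && !W) || !Z)   — idempotence
    = !(!X || !Z)   — complement / identity
    = X && Z   — De Morgan
E2: !(!Y || !!Y) || !!!Y || !Z
    = Y && !Y || !!!Y || !Z   — De Morgan
    = Y && !Y || !Y || !Z   — double negation
    = !Y || !Z   — complement / identity
These differ: at W=0, X=1, Y=0, Z=0, E1 = 0 but E2 = 1.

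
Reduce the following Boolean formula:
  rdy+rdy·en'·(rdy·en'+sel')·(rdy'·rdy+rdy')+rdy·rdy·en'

rdy+rdy·en'·(rdy·en'+sel')·(rdy'·rdy+rdy')+rdy·rdy·en'
= rdy+rdy·en'·(rdy·en'+sel')·rdy'+rdy·rdy·en'
= rdy+rdy·en'·rdy'+rdy·rdy·en'
= rdy+rdy·en'
= rdy

rdy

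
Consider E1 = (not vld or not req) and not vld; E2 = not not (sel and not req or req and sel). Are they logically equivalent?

E1: (not vld or not req) and not vld
    = not vld   (absorption)
E2: not not (sel and not req or req and sel)
    = not not sel   (distribution)
    = sel   (double negation)
These differ: at req=0, sel=0, vld=0, E1 = 1 but E2 = 0.

No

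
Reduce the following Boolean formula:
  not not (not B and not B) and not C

not B and not C

not not (not B and not B) and not C
= not B and not B and not C
= not B and not C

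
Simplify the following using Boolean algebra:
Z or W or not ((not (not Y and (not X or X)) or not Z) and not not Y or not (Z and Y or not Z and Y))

Z or W or not ((not (not Y and (not X or X)) or not Z) and not not Y or not (Z and Y or not Z and Y))
= Z or W or not ((not (not Y and (not X or X)) or not Z) and not not Y or not Y)
= Z or W or not ((not not Y or not Z) and not not Y or not Y)
= Z or W or not (not not Y or not Y)
= Z or W or not Y and Y
= Z or W

Z or W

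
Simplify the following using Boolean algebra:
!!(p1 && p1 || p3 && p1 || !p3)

p1 || !p3

!!(p1 && p1 || p3 && p1 || !p3)
= !!(p1 && (p1 || p3) || !p3)   [distribution]
= !!(p1 || !p3)   [absorption]
= p1 || !p3   [double negation]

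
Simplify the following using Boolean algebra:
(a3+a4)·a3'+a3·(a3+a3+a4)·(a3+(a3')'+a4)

a3+a4

(a3+a4)·a3'+a3·(a3+a3+a4)·(a3+(a3')'+a4)
= (a3+a4)·a3'+a3·(a3+a3+a4)·(a3+a3+a4)   [double negation]
= (a3+a4)·a3'+a3·(a3+a3+a4)   [idempotence]
= (a3+a4)·a3'+a3·(a3+a4)   [idempotence]
= a3+a4   [distribution]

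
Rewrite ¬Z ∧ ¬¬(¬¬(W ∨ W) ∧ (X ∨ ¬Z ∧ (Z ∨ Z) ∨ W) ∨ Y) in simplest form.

¬Z ∧ (W ∨ Y)

¬Z ∧ ¬¬(¬¬(W ∨ W) ∧ (X ∨ ¬Z ∧ (Z ∨ Z) ∨ W) ∨ Y)
= ¬Z ∧ ¬¬(¬¬(W ∨ W) ∧ (X ∨ ¬Z ∧ Z ∨ W) ∨ Y)   (idempotence)
= ¬Z ∧ ¬¬((W ∨ W) ∧ (X ∨ ¬Z ∧ Z ∨ W) ∨ Y)   (double negation)
= ¬Z ∧ ¬¬((W ∨ W) ∧ (X ∨ W) ∨ Y)   (complement / identity)
= ¬Z ∧ ¬¬(W ∧ X ∨ W ∨ Y)   (distribution)
= ¬Z ∧ ¬¬(W ∨ Y)   (absorption)
= ¬Z ∧ (W ∨ Y)   (double negation)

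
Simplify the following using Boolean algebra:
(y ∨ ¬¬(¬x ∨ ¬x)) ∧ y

(y ∨ ¬¬(¬x ∨ ¬x)) ∧ y
= (y ∨ ¬¬¬x) ∧ y   [idempotence]
= (y ∨ ¬x) ∧ y   [double negation]
= y   [absorption]

y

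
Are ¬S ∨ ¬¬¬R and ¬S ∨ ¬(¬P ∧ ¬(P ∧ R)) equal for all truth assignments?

No

E1: ¬S ∨ ¬¬¬R
    = ¬S ∨ ¬R   [double negation]
E2: ¬S ∨ ¬(¬P ∧ ¬(P ∧ R))
    = ¬S ∨ P ∨ P ∧ R   [De Morgan]
    = ¬S ∨ P   [absorption]
These differ: at P=0, R=0, S=1, E1 = 1 but E2 = 0.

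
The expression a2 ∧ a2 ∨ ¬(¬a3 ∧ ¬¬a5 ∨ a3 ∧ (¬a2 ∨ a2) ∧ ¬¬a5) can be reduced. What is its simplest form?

a2 ∨ ¬a5

a2 ∧ a2 ∨ ¬(¬a3 ∧ ¬¬a5 ∨ a3 ∧ (¬a2 ∨ a2) ∧ ¬¬a5)
= a2 ∧ a2 ∨ ¬(¬a3 ∧ ¬¬a5 ∨ a3 ∧ (¬a2 ∨ a2) ∧ a5)
= a2 ∨ ¬(¬a3 ∧ ¬¬a5 ∨ a3 ∧ (¬a2 ∨ a2) ∧ a5)
= a2 ∨ ¬(¬a3 ∧ ¬¬a5 ∨ a3 ∧ a5)
= a2 ∨ ¬(¬a3 ∧ a5 ∨ a3 ∧ a5)
= a2 ∨ ¬a5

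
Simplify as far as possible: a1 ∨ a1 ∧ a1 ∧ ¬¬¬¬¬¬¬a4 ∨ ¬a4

a1 ∨ a1 ∧ a1 ∧ ¬¬¬¬¬¬¬a4 ∨ ¬a4
= a1 ∨ a1 ∧ a1 ∧ ¬¬¬¬¬a4 ∨ ¬a4   [double negation]
= a1 ∨ a1 ∧ a1 ∧ ¬¬¬a4 ∨ ¬a4   [double negation]
= a1 ∨ a1 ∧ ¬¬¬a4 ∨ ¬a4   [idempotence]
= a1 ∨ a1 ∧ ¬a4 ∨ ¬a4   [double negation]
= a1 ∨ ¬a4   [absorption]

a1 ∨ ¬a4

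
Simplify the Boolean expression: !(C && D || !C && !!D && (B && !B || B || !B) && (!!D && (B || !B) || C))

!(C && D || !C && !!D && (B && !B || B || !B) && (!!D && (B || !B) || C))
= !(C && D || !C && !!D && (B || !B) && (!!D && (B || !B) || C))   [complement / identity]
= !(C && D || !C && !!D && (B || !B))   [absorption]
= !(C && D || !C && !!D)   [complement / identity]
= !(C && D || !C && D)   [double negation]
= !D   [distribution]

!D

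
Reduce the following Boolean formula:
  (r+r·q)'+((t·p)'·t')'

r'+t

(r+r·q)'+((t·p)'·t')'
= r'+((t·p)'·t')'   [absorption]
= r'+t·p+t   [De Morgan]
= r'+t   [absorption]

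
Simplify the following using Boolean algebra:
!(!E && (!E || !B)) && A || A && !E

!(!E && (!E || !B)) && A || A && !E
= !!E && A || A && !E   (absorption)
= E && A || A && !E   (double negation)
= A   (distribution)

A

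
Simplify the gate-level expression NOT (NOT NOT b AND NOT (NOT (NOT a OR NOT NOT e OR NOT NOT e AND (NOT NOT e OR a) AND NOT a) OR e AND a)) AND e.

NOT (NOT NOT b AND NOT (NOT (NOT a OR NOT NOT e OR NOT NOT e AND (NOT NOT e OR a) AND NOT a) OR e AND a)) AND e
= NOT (NOT NOT b AND NOT (NOT (NOT a OR NOT NOT e OR NOT NOT e AND NOT a) OR e AND a)) AND e   (absorption)
= NOT (NOT NOT b AND NOT (NOT (NOT a OR NOT NOT e) OR e AND a)) AND e   (absorption)
= NOT (NOT NOT b AND NOT (a AND NOT e OR e AND a)) AND e   (De Morgan)
= (NOT b OR a AND NOT e OR e AND a) AND e   (De Morgan)
= (NOT b OR a) AND e   (distribution)

(NOT b OR a) AND e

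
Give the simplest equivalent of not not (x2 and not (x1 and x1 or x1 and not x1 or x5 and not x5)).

not not (x2 and not (x1 and x1 or x1 and not x1 or x5 and not x5))
= x2 and not (x1 and x1 or x1 and not x1 or x5 and not x5)   (double negation)
= x2 and not (x1 or x5 and not x5)   (distribution)
= x2 and not x1   (complement / identity)

x2 and not x1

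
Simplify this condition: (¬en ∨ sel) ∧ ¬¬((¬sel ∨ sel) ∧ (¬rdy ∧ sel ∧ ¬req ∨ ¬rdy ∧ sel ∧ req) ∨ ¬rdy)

(¬en ∨ sel) ∧ ¬¬((¬sel ∨ sel) ∧ (¬rdy ∧ sel ∧ ¬req ∨ ¬rdy ∧ sel ∧ req) ∨ ¬rdy)
= (¬en ∨ sel) ∧ ¬¬((¬sel ∨ sel) ∧ ¬rdy ∧ sel ∨ ¬rdy)   [distribution]
= (¬en ∨ sel) ∧ ¬¬(¬rdy ∧ sel ∨ ¬rdy)   [complement / identity]
= (¬en ∨ sel) ∧ ¬¬¬rdy   [absorption]
= (¬en ∨ sel) ∧ ¬rdy   [double negation]

(¬en ∨ sel) ∧ ¬rdy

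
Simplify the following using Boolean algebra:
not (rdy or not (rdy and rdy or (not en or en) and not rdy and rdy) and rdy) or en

not rdy or en

not (rdy or not (rdy and rdy or (not en or en) and not rdy and rdy) and rdy) or en
= not (rdy or not (rdy and rdy or not rdy and rdy) and rdy) or en   [complement / identity]
= not (rdy or not rdy and rdy) or en   [distribution]
= not rdy or en   [complement / identity]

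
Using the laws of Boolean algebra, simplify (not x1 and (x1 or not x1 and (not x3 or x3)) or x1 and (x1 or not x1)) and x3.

x3

(not x1 and (x1 or not x1 and (not x3 or x3)) or x1 and (x1 or not x1)) and x3
= (not x1 and (x1 or not x1) or x1 and (x1 or not x1)) and x3   — complement / identity
= (x1 or not x1) and x3   — distribution
= x3   — complement / identity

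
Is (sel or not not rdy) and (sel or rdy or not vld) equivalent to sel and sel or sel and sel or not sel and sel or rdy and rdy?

E1: (sel or not not rdy) and (sel or rdy or not vld)
    = (sel or rdy) and (sel or rdy or not vld)
    = sel or rdy
E2: sel and sel or sel and sel or not sel and sel or rdy and rdy
    = sel and sel or sel and sel or not sel and sel or rdy
    = sel and sel or not sel and sel or rdy
    = sel or rdy
Both reduce to sel or rdy, so they are equivalent.

Yes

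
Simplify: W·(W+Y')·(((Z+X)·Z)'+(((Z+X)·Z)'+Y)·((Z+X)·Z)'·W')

W·Z'

W·(W+Y')·(((Z+X)·Z)'+(((Z+X)·Z)'+Y)·((Z+X)·Z)'·W')
= W·(W+Y')·(((Z+X)·Z)'+((Z+X)·Z)'·W')
= W·(W+Y')·((Z+X)·Z)'
= W·((Z+X)·Z)'
= W·Z'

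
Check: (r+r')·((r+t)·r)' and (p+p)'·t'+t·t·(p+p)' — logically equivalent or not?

E1: (r+r')·((r+t)·r)'
    = ((r+t)·r)'   (complement / identity)
    = r'   (absorption)
E2: (p+p)'·t'+t·t·(p+p)'
    = (p+p)'·t'+t·(p+p)'   (idempotence)
    = (p+p)'   (distribution)
    = p'   (idempotence)
These differ: at p=1, r=0, t=0, E1 = 1 but E2 = 0.

No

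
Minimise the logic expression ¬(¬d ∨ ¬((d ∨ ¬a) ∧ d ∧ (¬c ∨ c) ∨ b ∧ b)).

¬(¬d ∨ ¬((d ∨ ¬a) ∧ d ∧ (¬c ∨ c) ∨ b ∧ b))
= ¬(¬d ∨ ¬((d ∨ ¬a) ∧ d ∨ b ∧ b))   (complement / identity)
= ¬(¬d ∨ ¬((d ∨ ¬a) ∧ d ∨ b))   (idempotence)
= ¬(¬d ∨ ¬(d ∨ b))   (absorption)
= d ∧ (d ∨ b)   (De Morgan)
= d   (absorption)

d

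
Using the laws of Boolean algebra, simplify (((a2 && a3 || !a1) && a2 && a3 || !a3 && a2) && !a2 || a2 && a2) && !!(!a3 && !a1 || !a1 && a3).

(((a2 && a3 || !a1) && a2 && a3 || !a3 && a2) && !a2 || a2 && a2) && !!(!a3 && !a1 || !a1 && a3)
= ((a2 && a3 || !a3 && a2) && !a2 || a2 && a2) && !!(!a3 && !a1 || !a1 && a3)   (absorption)
= (a2 && !a2 || a2 && a2) && !!(!a3 && !a1 || !a1 && a3)   (distribution)
= (a2 && !a2 || a2 && a2) && !!!a1   (distribution)
= a2 && !!!a1   (distribution)
= a2 && !a1   (double negation)

a2 && !a1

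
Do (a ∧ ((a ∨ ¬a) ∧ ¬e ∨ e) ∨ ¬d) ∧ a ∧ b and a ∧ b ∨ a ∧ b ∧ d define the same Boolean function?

Yes

E1: (a ∧ ((a ∨ ¬a) ∧ ¬e ∨ e) ∨ ¬d) ∧ a ∧ b
    = (a ∧ (¬e ∨ e) ∨ ¬d) ∧ a ∧ b   — complement / identity
    = (a ∨ ¬d) ∧ a ∧ b   — complement / identity
    = a ∧ b   — absorption
E2: a ∧ b ∨ a ∧ b ∧ d
    = a ∧ b   — absorption
Both reduce to a ∧ b, so they are equivalent.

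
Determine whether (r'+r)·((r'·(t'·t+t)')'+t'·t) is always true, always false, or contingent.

(r'+r)·((r'·(t'·t+t)')'+t'·t)
= (r'+r)·(r'·(t'·t+t)')'   — complement / identity
= (r'+r)·(r'·t')'   — complement / identity
= (r'+r)·(r+t)   — De Morgan
= r+t   — complement / identity
This depends on r, t, so it is not a constant.

contingent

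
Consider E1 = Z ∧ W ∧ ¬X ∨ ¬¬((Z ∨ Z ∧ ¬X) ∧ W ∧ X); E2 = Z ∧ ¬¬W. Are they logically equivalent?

E1: Z ∧ W ∧ ¬X ∨ ¬¬((Z ∨ Z ∧ ¬X) ∧ W ∧ X)
    = Z ∧ W ∧ ¬X ∨ (Z ∨ Z ∧ ¬X) ∧ W ∧ X   — double negation
    = Z ∧ W ∧ ¬X ∨ Z ∧ W ∧ X   — absorption
    = Z ∧ W   — distribution
E2: Z ∧ ¬¬W
    = Z ∧ W   — double negation
Both reduce to Z ∧ W, so they are equivalent.

Yes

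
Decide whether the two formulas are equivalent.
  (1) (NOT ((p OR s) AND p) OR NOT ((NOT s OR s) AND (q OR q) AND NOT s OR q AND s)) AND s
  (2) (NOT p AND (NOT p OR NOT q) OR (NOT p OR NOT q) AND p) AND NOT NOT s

Yes

E1: (NOT ((p OR s) AND p) OR NOT ((NOT s OR s) AND (q OR q) AND NOT s OR q AND s)) AND s
    = (NOT ((p OR s) AND p) OR NOT ((q OR q) AND NOT s OR q AND s)) AND s   (complement / identity)
    = (NOT ((p OR s) AND p) OR NOT (q AND NOT s OR q AND s)) AND s   (idempotence)
    = (NOT ((p OR s) AND p) OR NOT q) AND s   (distribution)
    = (NOT p OR NOT q) AND s   (absorption)
E2: (NOT p AND (NOT p OR NOT q) OR (NOT p OR NOT q) AND p) AND NOT NOT s
    = (NOT p OR NOT q) AND NOT NOT s   (distribution)
    = (NOT p OR NOT q) AND s   (double negation)
Both reduce to (NOT p OR NOT q) AND s, so they are equivalent.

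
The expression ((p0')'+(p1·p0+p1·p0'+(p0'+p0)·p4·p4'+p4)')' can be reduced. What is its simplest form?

((p0')'+(p1·p0+p1·p0'+(p0'+p0)·p4·p4'+p4)')'
= ((p0')'+(p1·p0+p1·p0'+p4·p4'+p4)')'   (complement / identity)
= ((p0')'+(p1+p4·p4'+p4)')'   (distribution)
= p0'·(p1+p4·p4'+p4)   (De Morgan)
= p0'·(p1+p4)   (complement / identity)

p0'·(p1+p4)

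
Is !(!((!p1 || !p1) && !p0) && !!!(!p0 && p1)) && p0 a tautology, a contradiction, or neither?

contradiction

!(!((!p1 || !p1) && !p0) && !!!(!p0 && p1)) && p0
= !(!(!p1 && !p0) && !!!(!p0 && p1)) && p0
= !(!(!p1 && !p0) && !(!p0 && p1)) && p0
= (!p1 && !p0 || !p0 && p1) && p0
= !p0 && p0
= false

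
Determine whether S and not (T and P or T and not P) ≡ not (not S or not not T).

Yes

E1: S and not (T and P or T and not P)
    = S and not T   — distribution
E2: not (not S or not not T)
    = S and not T   — De Morgan
Both reduce to S and not T, so they are equivalent.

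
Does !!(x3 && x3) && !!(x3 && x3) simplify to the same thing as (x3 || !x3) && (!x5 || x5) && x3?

E1: !!(x3 && x3) && !!(x3 && x3)
    = !!(x3 && x3)   [idempotence]
    = x3 && x3   [double negation]
    = x3   [idempotence]
E2: (x3 || !x3) && (!x5 || x5) && x3
    = (x3 || !x3) && x3   [complement / identity]
    = x3   [complement / identity]
Both reduce to x3, so they are equivalent.

Yes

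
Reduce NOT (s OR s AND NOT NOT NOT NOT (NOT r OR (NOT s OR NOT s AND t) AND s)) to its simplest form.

NOT (s OR s AND NOT NOT NOT NOT (NOT r OR (NOT s OR NOT s AND t) AND s))
= NOT (s OR s AND NOT NOT NOT NOT (NOT r OR NOT s AND s))   [absorption]
= NOT (s OR s AND NOT NOT NOT NOT NOT r)   [complement / identity]
= NOT (s OR s AND NOT NOT NOT r)   [double negation]
= NOT (s OR s AND NOT r)   [double negation]
= NOT s   [absorption]

NOT s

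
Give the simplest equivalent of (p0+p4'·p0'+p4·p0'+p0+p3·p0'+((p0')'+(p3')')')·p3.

p3

(p0+p4'·p0'+p4·p0'+p0+p3·p0'+((p0')'+(p3')')')·p3
= (p0+p4'·p0'+p4·p0'+p0+p3·p0'+p0'·p3')·p3   [De Morgan]
= (p0+p4'·p0'+p4·p0'+p0+p0')·p3   [distribution]
= (p0+p0'+p0+p0')·p3   [distribution]
= (p0+p0')·p3   [idempotence]
= p3   [complement / identity]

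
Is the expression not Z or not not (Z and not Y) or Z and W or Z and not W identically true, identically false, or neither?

identically true

not Z or not not (Z and not Y) or Z and W or Z and not W
= not Z or Z and not Y or Z and W or Z and not W   — double negation
= not Z or Z and not Y or Z   — distribution
= not Z or Z   — absorption
= True   — complement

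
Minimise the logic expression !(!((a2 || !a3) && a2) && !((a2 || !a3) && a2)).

a2

!(!((a2 || !a3) && a2) && !((a2 || !a3) && a2))
= !!((a2 || !a3) && a2)   [idempotence]
= !!a2   [absorption]
= a2   [double negation]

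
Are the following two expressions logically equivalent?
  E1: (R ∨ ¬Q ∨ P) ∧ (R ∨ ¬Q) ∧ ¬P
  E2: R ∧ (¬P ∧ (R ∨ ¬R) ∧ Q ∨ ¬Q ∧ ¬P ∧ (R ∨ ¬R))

No

E1: (R ∨ ¬Q ∨ P) ∧ (R ∨ ¬Q) ∧ ¬P
    = (R ∨ ¬Q) ∧ ¬P   (absorption)
E2: R ∧ (¬P ∧ (R ∨ ¬R) ∧ Q ∨ ¬Q ∧ ¬P ∧ (R ∨ ¬R))
    = R ∧ ¬P ∧ (R ∨ ¬R)   (distribution)
    = R ∧ ¬P   (complement / identity)
These differ: at P=0, Q=0, R=0, E1 = 1 but E2 = 0.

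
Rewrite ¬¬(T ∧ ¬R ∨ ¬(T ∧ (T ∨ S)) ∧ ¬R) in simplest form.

¬¬(T ∧ ¬R ∨ ¬(T ∧ (T ∨ S)) ∧ ¬R)
= ¬¬(T ∧ ¬R ∨ ¬T ∧ ¬R)   (absorption)
= ¬¬¬R   (distribution)
= ¬R   (double negation)

¬R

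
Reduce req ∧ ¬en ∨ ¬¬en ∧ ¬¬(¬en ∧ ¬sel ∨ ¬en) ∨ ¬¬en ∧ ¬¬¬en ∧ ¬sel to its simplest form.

req ∧ ¬en ∨ ¬¬en ∧ ¬¬(¬en ∧ ¬sel ∨ ¬en) ∨ ¬¬en ∧ ¬¬¬en ∧ ¬sel
= req ∧ ¬en ∨ ¬¬en ∧ ¬¬¬en ∨ ¬¬en ∧ ¬¬¬en ∧ ¬sel   (absorption)
= req ∧ ¬en ∨ ¬¬en ∧ ¬¬¬en   (absorption)
= req ∧ ¬en ∨ en ∧ ¬¬¬en   (double negation)
= req ∧ ¬en ∨ en ∧ ¬en   (double negation)
= req ∧ ¬en   (complement / identity)

req ∧ ¬en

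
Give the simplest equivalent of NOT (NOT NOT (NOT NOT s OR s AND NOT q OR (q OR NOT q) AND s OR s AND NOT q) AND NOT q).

NOT (NOT NOT (NOT NOT s OR s AND NOT q OR (q OR NOT q) AND s OR s AND NOT q) AND NOT q)
= NOT (NOT NOT (NOT NOT s OR s AND NOT q OR s OR s AND NOT q) AND NOT q)   [complement / identity]
= NOT (NOT NOT (s OR s AND NOT q OR s OR s AND NOT q) AND NOT q)   [double negation]
= NOT (NOT NOT (s OR s AND NOT q) AND NOT q)   [idempotence]
= NOT (s OR s AND NOT q) OR q   [De Morgan]
= NOT s OR q   [absorption]

NOT s OR q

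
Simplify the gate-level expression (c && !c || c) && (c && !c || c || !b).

c

(c && !c || c) && (c && !c || c || !b)
= c && !c || c   [absorption]
= c   [complement / identity]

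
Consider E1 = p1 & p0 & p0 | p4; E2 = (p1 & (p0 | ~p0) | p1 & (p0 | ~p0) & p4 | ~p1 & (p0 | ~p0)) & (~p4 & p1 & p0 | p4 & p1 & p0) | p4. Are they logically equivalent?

E1: p1 & p0 & p0 | p4
    = p1 & p0 | p4   [idempotence]
E2: (p1 & (p0 | ~p0) | p1 & (p0 | ~p0) & p4 | ~p1 & (p0 | ~p0)) & (~p4 & p1 & p0 | p4 & p1 & p0) | p4
    = (p1 & (p0 | ~p0) | p1 & (p0 | ~p0) & p4 | ~p1 & (p0 | ~p0)) & p1 & p0 | p4   [distribution]
    = (p1 & (p0 | ~p0) | ~p1 & (p0 | ~p0)) & p1 & p0 | p4   [absorption]
    = (p0 | ~p0) & p1 & p0 | p4   [distribution]
    = p1 & p0 | p4   [complement / identity]
Both reduce to p1 & p0 | p4, so they are equivalent.

Yes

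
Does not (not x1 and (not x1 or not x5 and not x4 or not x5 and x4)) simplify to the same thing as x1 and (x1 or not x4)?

E1: not (not x1 and (not x1 or not x5 and not x4 or not x5 and x4))
    = not (not x1 and (not x1 or not x5))   — distribution
    = not not x1   — absorption
    = x1   — double negation
E2: x1 and (x1 or not x4)
    = x1   — absorption
Both reduce to x1, so they are equivalent.

Yes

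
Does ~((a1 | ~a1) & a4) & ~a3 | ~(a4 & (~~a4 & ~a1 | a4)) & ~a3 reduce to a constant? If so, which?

~((a1 | ~a1) & a4) & ~a3 | ~(a4 & (~~a4 & ~a1 | a4)) & ~a3
= ~a4 & ~a3 | ~(a4 & (~~a4 & ~a1 | a4)) & ~a3   [complement / identity]
= ~a4 & ~a3 | ~(a4 & (a4 & ~a1 | a4)) & ~a3   [double negation]
= ~a4 & ~a3 | ~(a4 & a4) & ~a3   [absorption]
= ~a3 & (~a4 | ~(a4 & a4))   [distribution]
= ~a3 & (~a4 | ~a4)   [idempotence]
= ~a3 & ~a4   [idempotence]
This depends on a3, a4, so it is not a constant.

no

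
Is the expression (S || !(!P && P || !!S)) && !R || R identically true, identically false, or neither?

(S || !(!P && P || !!S)) && !R || R
= (S || !!!S) && !R || R   [complement / identity]
= (S || !S) && !R || R   [double negation]
= !R || R   [complement / identity]
= true   [complement]

identically true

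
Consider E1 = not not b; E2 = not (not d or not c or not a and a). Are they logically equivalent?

No

E1: not not b
    = b   — double negation
E2: not (not d or not c or not a and a)
    = not (not d or not c)   — complement / identity
    = d and c   — De Morgan
These differ: at a=0, b=1, c=0, d=0, E1 = 1 but E2 = 0.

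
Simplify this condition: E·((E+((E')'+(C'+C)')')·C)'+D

E·((E+((E')'+(C'+C)')')·C)'+D
= E·((E+E'·(C'+C))·C)'+D
= E·((E+E')·C)'+D
= E·C'+D

E·C'+D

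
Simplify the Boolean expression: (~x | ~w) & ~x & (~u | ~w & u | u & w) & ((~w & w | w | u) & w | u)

(~x | ~w) & ~x & (~u | ~w & u | u & w) & ((~w & w | w | u) & w | u)
= (~x | ~w) & ~x & (~u | ~w & u | u & w) & ((w | u) & w | u)   (complement / identity)
= (~x | ~w) & ~x & (~u | ~w & u | u & w) & (w | u)   (absorption)
= ~x & (~u | ~w & u | u & w) & (w | u)   (absorption)
= ~x & (~u | u) & (w | u)   (distribution)
= ~x & (w | u)   (complement / identity)

~x & (w | u)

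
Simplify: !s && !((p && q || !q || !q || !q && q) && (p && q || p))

!s && !((p && q || !q || !q || !q && q) && (p && q || p))
= !s && !((p && q || !q || !q && q) && (p && q || p))   — idempotence
= !s && !((p && q || !q) && (p && q || p))   — complement / identity
= !s && !(!q && p || p && q)   — distribution
= !s && !p   — distribution

!s && !p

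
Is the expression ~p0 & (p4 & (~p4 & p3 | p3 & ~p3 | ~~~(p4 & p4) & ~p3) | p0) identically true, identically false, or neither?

~p0 & (p4 & (~p4 & p3 | p3 & ~p3 | ~~~(p4 & p4) & ~p3) | p0)
= ~p0 & (p4 & (~p4 & p3 | p3 & ~p3 | ~~~p4 & ~p3) | p0)
= ~p0 & (p4 & (~p4 & p3 | ~~~p4 & ~p3) | p0)
= ~p0 & (p4 & (~p4 & p3 | ~p4 & ~p3) | p0)
= ~p0 & (p4 & ~p4 | p0)
= ~p0 & p0
= 0

identically false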